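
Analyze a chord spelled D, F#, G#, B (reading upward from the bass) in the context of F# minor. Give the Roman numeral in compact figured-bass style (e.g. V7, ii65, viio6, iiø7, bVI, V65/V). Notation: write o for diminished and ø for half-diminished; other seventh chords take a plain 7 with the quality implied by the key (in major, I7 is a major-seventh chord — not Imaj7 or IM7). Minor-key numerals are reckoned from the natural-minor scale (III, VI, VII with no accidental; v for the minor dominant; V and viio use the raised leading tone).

Stacked in thirds the chord is G#-B-D-F#: a half-diminished seventh chord on G#.
G# is scale degree 2 in F# minor, and a half-diminished seventh chord on that degree is written iiø7.
With D in the bass the chord is in second inversion, so the figured bass is 43.

iiø43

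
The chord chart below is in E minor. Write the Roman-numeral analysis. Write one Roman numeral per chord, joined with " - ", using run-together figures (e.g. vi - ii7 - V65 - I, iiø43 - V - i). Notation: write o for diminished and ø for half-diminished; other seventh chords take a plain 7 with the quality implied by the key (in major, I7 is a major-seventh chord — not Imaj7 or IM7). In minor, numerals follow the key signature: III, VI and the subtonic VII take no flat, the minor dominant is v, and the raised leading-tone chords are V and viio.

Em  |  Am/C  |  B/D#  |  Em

i - iv6 - V6 - i

Em: root E is the tonic; minor triad there is i.
Am/C has root A, degree 4 in E minor, so iv6.
B/D# has root B, degree 5 in E minor, so V6.
Em: root E is the tonic; minor triad there is i.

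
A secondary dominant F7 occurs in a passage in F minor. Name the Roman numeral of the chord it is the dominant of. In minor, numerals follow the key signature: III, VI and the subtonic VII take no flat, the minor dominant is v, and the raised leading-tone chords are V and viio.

iv

The chord is a dominant seventh chord on F.
A dominant resolves down a perfect fifth: F → Bb. In F minor, Bb is scale degree 4, i.e. iv.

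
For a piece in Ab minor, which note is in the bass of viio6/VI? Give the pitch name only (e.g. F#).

The applied chord viio6/VI is rooted on Eb: Eb-Gb-Bbb.
The figure 6 means first inversion — the third is in the bass.

Gb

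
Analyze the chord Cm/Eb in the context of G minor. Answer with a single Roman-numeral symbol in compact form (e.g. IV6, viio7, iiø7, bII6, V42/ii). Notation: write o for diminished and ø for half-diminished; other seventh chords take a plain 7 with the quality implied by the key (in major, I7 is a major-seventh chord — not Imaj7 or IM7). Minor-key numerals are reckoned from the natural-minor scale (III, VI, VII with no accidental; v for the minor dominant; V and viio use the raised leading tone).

iv6

Stacked in thirds the chord is C-Eb-G: a minor triad on C.
In G minor, C is the subdominant; the diatonic minor triad there is iv.
With Eb in the bass the chord is in first inversion, so the figured bass is 6.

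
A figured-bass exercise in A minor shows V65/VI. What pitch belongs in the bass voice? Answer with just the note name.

The applied chord V65/VI is rooted on C: C-E-G-Bb.
The figure 65 means first inversion — the third is in the bass.

E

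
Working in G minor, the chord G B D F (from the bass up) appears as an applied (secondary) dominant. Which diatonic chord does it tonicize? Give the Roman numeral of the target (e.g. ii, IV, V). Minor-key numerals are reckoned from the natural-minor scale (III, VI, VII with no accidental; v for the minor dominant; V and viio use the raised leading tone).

iv

The chord is a dominant seventh chord on G.
A dominant resolves down a perfect fifth: G → C. In G minor, C is scale degree 4, i.e. iv.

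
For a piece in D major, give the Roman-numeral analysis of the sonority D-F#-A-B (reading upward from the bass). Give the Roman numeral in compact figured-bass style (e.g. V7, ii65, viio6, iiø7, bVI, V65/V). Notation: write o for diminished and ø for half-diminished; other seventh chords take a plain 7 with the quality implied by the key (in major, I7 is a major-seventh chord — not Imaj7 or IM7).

Stacked in thirds the chord is B-D-F#-A: a minor seventh chord on B.
In D major, B is the submediant; the diatonic minor seventh chord there is vi7.
With D in the bass the chord is in first inversion, so the figured bass is 65.

vi65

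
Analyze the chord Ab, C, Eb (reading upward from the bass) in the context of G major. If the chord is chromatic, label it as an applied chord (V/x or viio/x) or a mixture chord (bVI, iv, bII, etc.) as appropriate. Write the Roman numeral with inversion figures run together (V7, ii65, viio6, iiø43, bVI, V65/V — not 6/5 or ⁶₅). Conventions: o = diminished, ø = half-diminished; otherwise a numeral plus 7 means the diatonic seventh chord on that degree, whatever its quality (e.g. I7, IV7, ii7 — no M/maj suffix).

bII

Stacked in thirds the chord is Ab-C-Eb: a major triad on Ab.
Ab is the lowered second degree of G major (diatonic 2 would be A). This is the Neapolitan chord — a major triad on the lowered second degree.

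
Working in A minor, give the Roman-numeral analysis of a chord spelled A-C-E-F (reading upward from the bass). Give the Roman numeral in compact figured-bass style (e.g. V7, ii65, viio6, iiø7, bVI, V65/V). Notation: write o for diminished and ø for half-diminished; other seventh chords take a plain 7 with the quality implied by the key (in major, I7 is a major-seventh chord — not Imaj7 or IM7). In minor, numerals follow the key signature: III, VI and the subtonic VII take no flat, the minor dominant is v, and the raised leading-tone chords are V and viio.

VI65

Stacked in thirds the chord is F-A-C-E: a major seventh chord on F.
In A minor, F is the submediant; the diatonic major seventh chord there is VI7.
With A in the bass the chord is in first inversion, so the figured bass is 65.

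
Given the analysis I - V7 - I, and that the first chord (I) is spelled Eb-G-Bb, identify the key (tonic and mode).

The anchor chord is a major triad on Eb, labeled I.
If Eb is scale degree 1 and the mode makes that degree carry a major triad, the tonic is Eb and the mode is major.

Eb major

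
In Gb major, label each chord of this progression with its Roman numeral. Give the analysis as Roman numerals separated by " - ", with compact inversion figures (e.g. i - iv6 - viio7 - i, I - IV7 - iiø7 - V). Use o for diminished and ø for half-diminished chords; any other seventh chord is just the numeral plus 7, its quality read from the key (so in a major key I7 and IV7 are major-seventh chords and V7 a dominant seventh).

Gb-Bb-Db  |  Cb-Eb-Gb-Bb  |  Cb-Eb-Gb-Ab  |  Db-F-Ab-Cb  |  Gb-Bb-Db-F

I - IV7 - ii65 - V7 - I7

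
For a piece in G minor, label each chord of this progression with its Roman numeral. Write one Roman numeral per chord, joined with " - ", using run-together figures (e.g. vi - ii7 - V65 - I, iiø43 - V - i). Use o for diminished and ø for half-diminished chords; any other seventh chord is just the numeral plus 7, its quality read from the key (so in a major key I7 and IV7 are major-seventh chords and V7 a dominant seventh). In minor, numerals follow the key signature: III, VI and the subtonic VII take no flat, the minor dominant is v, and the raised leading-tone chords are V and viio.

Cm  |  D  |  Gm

iv - V - i

Cm has root C, degree 4 in G minor, so iv.
D: major triad on D = scale degree 5 → V.
Gm: minor triad on G = scale degree 1 → i.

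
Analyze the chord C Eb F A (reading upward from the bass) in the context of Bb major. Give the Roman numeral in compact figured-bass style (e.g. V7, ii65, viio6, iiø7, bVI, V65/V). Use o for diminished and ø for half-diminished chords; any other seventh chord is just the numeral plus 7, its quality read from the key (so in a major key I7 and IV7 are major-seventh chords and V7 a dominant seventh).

The pitches F-A-C-Eb form a dominant seventh chord rooted on F.
In Bb major, F is the dominant; the diatonic dominant seventh chord there is V7.
With C in the bass the chord is in second inversion, so the figured bass is 43.

V43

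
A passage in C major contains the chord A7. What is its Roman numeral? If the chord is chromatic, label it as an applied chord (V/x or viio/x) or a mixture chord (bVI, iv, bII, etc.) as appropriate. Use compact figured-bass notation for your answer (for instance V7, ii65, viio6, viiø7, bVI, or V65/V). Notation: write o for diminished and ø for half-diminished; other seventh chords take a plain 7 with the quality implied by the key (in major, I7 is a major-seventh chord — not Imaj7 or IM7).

Stacked in thirds the chord is A-C#-E-G: a dominant seventh chord on A.
A is not a diatonic chord root with this quality in C major, but it lies a perfect fifth above D (ii), so the chord functions as an applied dominant of ii.

V7/ii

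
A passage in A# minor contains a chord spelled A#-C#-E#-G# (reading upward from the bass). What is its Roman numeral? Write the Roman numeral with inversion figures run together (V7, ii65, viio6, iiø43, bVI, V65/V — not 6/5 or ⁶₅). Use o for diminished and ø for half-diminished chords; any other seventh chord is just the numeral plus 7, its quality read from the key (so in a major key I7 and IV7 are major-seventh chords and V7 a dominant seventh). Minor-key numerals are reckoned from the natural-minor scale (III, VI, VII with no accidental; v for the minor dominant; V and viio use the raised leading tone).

Stacked in thirds the chord is A#-C#-E#-G#: a minor seventh chord on A#.
In A# minor, A# is the tonic; the diatonic minor seventh chord there is i7.

i7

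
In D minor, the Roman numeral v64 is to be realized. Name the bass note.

E

v in D minor has root A; the chord is A-C-E.
The figure 64 means second inversion — the fifth is in the bass.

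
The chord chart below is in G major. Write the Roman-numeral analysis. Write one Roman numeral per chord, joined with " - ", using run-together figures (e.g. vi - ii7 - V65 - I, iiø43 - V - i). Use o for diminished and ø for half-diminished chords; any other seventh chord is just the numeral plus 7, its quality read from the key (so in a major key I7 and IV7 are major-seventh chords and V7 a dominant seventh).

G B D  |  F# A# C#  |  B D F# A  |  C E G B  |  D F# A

G-B-D: major triad on G = scale degree 1 → I.
F#-A#-C#: a major triad on F#, the applied dominant of iii → V/iii.
B-D-F#-A: root B is the mediant; minor seventh chord there is iii7.
C-E-G-B: major seventh chord on C = scale degree 4 → IV7.
D-F#-A: root D is the dominant; major triad there is V.

I - V/iii - iii7 - IV7 - V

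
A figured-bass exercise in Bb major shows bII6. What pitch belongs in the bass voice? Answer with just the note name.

Eb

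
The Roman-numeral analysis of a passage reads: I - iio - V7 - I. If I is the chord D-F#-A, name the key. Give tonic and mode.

The chord D is a major triad rooted on D; its label is I.
If D is scale degree 1 and the mode makes that degree carry a major triad, the tonic is D and the mode is major.

D major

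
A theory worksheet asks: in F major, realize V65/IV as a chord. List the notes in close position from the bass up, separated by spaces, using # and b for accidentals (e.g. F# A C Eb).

The slash means an applied dominant: we want the dominant of IV. In F major, IV is Bb major, and its dominant is built on F.
Building a dominant seventh chord on F gives F-A-C-Eb.
With the 65 figure the chord is in first inversion; from the bass A upward in close position it reads A-C-Eb-F.

A C Eb F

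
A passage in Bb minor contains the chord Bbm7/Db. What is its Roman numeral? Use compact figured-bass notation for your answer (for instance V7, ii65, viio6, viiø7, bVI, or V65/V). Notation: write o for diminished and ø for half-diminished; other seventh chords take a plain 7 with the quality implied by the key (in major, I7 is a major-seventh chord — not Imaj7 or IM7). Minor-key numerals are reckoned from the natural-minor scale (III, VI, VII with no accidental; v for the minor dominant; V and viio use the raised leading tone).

Stacked in thirds the chord is Bb-Db-F-Ab: a minor seventh chord on Bb.
In Bb minor, Bb is the tonic; the diatonic minor seventh chord there is i7.
With Db in the bass the chord is in first inversion, so the figured bass is 65.

i65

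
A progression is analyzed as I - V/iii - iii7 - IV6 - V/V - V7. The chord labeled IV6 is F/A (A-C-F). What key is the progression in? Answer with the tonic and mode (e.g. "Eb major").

C major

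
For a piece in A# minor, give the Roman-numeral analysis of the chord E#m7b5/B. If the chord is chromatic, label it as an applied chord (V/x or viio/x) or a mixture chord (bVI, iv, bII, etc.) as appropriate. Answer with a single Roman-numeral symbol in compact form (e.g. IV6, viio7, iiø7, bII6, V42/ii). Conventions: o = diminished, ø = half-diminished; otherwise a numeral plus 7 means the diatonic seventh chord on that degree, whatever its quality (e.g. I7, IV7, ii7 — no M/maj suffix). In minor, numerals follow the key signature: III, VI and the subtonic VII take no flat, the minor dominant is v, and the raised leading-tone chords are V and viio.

viiø43/VI

Stacked in thirds the chord is E#-G#-B-D#: a half-diminished seventh chord on E#.
E# sits a half step below F# (VI in A# minor); a diminished chord there is the applied leading-tone chord of VI.
With B in the bass the chord is in second inversion, so the figured bass is 43.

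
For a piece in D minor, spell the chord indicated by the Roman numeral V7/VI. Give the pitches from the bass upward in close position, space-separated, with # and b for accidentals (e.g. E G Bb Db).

V7/VI is a secondary dominant — the dominant seventh of VI. VI in D minor is Bb, so the applied chord's root is F, a perfect fifth above.
Building a dominant seventh chord on F gives F-A-C-Eb.

F A C Eb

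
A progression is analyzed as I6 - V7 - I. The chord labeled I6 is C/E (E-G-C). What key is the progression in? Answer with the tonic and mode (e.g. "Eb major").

The chord C/E is a major triad rooted on C; its label is I6.
If C is scale degree 1 and the mode makes that degree carry a major triad, the tonic is C and the mode is major.

C major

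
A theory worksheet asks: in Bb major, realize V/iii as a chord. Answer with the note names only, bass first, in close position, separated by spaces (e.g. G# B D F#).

A C# E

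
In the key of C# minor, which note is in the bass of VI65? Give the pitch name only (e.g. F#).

C#

VI in C# minor has root A; the chord is A-C#-E-G#.
The figure 65 means first inversion — the third is in the bass.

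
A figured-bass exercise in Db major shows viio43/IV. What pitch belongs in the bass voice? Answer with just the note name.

Cb

The applied chord viio43/IV is rooted on F: F-Ab-Cb-Ebb.
The figure 43 means second inversion — the fifth is in the bass.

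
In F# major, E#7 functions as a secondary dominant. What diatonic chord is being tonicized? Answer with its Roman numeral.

iii

The chord is a dominant seventh chord on E#.
A dominant resolves down a perfect fifth: E# → A#. In F# major, A# is scale degree 3, i.e. iii.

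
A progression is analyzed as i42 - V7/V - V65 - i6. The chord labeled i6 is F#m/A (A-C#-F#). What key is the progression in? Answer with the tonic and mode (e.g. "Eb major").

i6 is given as A-C#-F# — a minor triad with root F#.
If F# is scale degree 1 and the mode makes that degree carry a minor triad, the tonic is F# and the mode is minor.

F# minor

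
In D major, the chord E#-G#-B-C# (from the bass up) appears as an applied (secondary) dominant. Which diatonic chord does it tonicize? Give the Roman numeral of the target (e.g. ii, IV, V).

The chord is a dominant seventh chord on C#.
A dominant resolves down a perfect fifth: C# → F#. In D major, F# is scale degree 3, i.e. iii.

iii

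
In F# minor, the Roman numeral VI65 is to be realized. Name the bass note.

VI in F# minor has root D; the chord is D-F#-A-C#.
The figure 65 means first inversion — the third is in the bass.

F#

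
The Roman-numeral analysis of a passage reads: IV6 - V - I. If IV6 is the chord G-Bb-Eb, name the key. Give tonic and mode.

The chord Eb/G is a major triad rooted on Eb; its label is IV6.
IV6 on Eb implies Eb is the subdominant; that puts the tonic at Bb, and the uppercase numeral fits major mode.

Bb major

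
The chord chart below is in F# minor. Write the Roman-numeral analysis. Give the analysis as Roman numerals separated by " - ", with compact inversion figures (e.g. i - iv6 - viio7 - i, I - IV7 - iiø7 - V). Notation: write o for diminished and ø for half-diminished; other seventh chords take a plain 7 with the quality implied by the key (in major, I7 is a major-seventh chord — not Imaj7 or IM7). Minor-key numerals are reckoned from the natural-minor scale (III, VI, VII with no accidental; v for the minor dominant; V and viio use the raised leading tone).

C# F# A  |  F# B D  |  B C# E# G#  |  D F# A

i64 - iv64 - V42 - VI

C#-F#-A has root F#, degree 1 in F# minor, so i64.
F#-B-D: root B is the subdominant; minor triad there is iv64.
B-C#-E#-G#: dominant seventh chord on C# = scale degree 5 → V42.
D-F#-A has root D, degree 6 in F# minor, so VI.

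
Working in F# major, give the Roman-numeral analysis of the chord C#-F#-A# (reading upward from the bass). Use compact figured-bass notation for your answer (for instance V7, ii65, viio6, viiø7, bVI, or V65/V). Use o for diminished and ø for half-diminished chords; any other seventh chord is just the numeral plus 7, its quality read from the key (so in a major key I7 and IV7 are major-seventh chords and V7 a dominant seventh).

Stacked in thirds the chord is F#-A#-C#: a major triad on F#.
In F# major, F# is the tonic; the diatonic major triad there is I.
With C# in the bass the chord is in second inversion, so the figured bass is 64.

I64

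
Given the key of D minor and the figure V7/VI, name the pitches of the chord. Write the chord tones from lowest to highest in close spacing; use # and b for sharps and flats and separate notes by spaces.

F A C Eb

The slash means an applied dominant: we want the dominant of VI. In D minor, VI is Bb major, and its dominant is built on F.
Building a dominant seventh chord on F gives F-A-C-Eb.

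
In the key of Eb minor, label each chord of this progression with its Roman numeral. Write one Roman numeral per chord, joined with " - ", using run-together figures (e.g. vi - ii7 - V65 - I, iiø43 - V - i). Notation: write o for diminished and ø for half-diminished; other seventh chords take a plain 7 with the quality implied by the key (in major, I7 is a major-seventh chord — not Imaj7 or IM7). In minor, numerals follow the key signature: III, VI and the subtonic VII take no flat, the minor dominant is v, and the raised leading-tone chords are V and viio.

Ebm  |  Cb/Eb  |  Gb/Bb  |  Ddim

Ebm: root Eb is the tonic; minor triad there is i.
Cb/Eb has root Cb, degree 6 in Eb minor, so VI6.
Gb/Bb: root Gb is the mediant; major triad there is III6.
Ddim: diminished triad on D = scale degree 7 → viio.

i - VI6 - III6 - viio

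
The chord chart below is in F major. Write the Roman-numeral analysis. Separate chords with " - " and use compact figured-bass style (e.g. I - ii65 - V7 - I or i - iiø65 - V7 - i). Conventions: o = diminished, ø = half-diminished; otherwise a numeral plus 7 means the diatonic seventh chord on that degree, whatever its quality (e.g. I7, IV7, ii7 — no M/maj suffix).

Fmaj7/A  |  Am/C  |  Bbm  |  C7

Fmaj7/A: root F is the tonic; major seventh chord there is I65.
Am/C: minor triad on A = scale degree 3 → iii6.
Bbm: minor triad on Bb — chromatic; iv (borrowed from the parallel minor).
C7: root C is the dominant; dominant seventh chord there is V7.

I65 - iii6 - iv - V7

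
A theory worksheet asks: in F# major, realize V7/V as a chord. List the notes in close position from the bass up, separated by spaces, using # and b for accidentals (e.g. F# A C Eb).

G# B# D# F#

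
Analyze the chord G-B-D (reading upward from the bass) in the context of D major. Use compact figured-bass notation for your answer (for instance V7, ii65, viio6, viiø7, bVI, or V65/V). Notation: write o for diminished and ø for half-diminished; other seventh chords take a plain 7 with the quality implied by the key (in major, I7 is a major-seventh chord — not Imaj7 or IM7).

The pitches G-B-D form a major triad rooted on G.
In D major, G is the subdominant; the diatonic major triad there is IV.

IV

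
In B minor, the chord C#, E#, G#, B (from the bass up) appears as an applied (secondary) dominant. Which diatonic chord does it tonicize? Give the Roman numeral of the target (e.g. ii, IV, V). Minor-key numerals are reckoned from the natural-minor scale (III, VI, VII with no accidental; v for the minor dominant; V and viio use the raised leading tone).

V

The chord is a dominant seventh chord on C#.
A dominant resolves down a perfect fifth: C# → F#. In B minor, F# is scale degree 5, i.e. V.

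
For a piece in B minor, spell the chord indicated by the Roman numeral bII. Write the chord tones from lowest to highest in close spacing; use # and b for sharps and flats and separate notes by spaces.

bII is the Neapolitan chord — a major triad on the lowered second degree. In B minor that root is C.
So the chord is C-E-G, a major triad.

C E G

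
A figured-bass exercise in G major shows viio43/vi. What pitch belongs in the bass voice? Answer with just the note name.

A

The applied chord viio43/vi is rooted on D#: D#-F#-A-C.
The figure 43 means second inversion — the fifth is in the bass.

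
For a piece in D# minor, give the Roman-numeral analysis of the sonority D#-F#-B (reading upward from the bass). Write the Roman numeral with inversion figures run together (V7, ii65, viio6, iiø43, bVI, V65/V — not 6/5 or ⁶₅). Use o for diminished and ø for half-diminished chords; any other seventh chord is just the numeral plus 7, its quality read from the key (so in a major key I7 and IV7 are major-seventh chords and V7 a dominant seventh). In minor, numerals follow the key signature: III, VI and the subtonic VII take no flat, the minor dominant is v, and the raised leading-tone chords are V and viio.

VI6

Stacked in thirds the chord is B-D#-F#: a major triad on B.
In D# minor, B is the submediant; the diatonic major triad there is VI.
With D# in the bass the chord is in first inversion, so the figured bass is 6.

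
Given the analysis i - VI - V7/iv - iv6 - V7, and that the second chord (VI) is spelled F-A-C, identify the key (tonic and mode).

The anchor chord is a major triad on F, labeled VI.
VI on F implies F is the submediant; that puts the tonic at A, and the uppercase numeral fits minor mode.

A minor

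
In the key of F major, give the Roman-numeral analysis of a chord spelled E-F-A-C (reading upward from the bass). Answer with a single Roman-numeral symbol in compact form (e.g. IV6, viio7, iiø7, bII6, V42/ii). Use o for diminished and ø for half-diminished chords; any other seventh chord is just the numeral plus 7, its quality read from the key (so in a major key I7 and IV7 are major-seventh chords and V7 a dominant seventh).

I42

Stacked in thirds the chord is F-A-C-E: a major seventh chord on F.
F is scale degree 1 in F major, and a major seventh chord on that degree is written I7.
With E in the bass the chord is in third inversion, so the figured bass is 42.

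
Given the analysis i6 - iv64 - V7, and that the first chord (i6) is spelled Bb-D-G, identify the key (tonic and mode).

G minor

i6 is given as Bb-D-G — a minor triad with root G.
If G is scale degree 1 and the mode makes that degree carry a minor triad, the tonic is G and the mode is minor.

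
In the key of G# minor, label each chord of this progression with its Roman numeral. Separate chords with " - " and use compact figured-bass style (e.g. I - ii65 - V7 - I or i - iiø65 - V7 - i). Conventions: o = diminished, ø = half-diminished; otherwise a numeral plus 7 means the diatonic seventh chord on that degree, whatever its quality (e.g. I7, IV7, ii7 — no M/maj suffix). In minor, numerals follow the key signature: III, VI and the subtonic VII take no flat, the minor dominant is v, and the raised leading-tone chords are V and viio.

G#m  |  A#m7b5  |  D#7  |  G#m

G#m: minor triad on G# = scale degree 1 → i.
A#m7b5: half-diminished seventh chord on A# = scale degree 2 → iiø7.
D#7: root D# is the dominant; dominant seventh chord there is V7.
G#m: minor triad on G# = scale degree 1 → i.

i - iiø7 - V7 - i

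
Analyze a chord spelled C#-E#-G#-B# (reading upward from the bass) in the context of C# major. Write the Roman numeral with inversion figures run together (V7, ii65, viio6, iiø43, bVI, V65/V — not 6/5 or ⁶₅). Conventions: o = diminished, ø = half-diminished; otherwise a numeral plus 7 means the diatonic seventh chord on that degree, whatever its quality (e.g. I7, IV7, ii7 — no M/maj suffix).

I7

The pitches C#-E#-G#-B# form a major seventh chord rooted on C#.
In C# major, C# is the tonic; the diatonic major seventh chord there is I7.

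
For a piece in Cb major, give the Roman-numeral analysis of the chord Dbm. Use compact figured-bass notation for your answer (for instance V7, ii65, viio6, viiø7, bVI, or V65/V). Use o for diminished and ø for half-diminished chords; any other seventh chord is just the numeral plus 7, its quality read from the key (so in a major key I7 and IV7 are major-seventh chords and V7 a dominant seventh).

ii

The pitches Db-Fb-Ab form a minor triad rooted on Db.
Db is scale degree 2 in Cb major, and a minor triad on that degree is written ii.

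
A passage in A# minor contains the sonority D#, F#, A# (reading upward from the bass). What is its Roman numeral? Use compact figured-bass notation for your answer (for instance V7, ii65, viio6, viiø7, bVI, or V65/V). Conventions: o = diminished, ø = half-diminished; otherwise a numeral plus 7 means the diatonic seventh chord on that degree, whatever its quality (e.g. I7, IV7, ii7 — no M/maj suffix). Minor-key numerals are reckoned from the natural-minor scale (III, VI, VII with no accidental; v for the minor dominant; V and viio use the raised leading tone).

The pitches D#-F#-A# form a minor triad rooted on D#.
D# is scale degree 4 in A# minor, and a minor triad on that degree is written iv.

iv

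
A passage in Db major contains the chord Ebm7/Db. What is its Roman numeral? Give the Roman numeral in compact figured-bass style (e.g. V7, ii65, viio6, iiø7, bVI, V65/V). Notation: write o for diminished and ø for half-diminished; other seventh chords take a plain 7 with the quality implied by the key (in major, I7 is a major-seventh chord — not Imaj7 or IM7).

ii42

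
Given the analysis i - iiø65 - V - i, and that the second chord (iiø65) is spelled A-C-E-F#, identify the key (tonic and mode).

E minor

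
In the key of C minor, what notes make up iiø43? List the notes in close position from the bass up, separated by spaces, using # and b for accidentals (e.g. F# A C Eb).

Ab C D F

In C minor, the supertonic is D, and the diatonic chord built there is a half-diminished seventh chord.
That chord is spelled D-F-Ab-C.
With the 43 figure the chord is in second inversion; from the bass Ab upward in close position it reads Ab-C-D-F.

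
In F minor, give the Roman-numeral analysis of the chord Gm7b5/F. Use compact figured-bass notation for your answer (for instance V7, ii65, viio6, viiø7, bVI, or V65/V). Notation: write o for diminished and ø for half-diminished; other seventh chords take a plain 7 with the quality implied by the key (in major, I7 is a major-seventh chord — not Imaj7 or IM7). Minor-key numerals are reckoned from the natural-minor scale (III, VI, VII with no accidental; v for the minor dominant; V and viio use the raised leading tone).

iiø42

The pitches G-Bb-Db-F form a half-diminished seventh chord rooted on G.
G is scale degree 2 in F minor, and a half-diminished seventh chord on that degree is written iiø7.
With F in the bass the chord is in third inversion, so the figured bass is 42.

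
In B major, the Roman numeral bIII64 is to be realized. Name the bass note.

A

bIII in B major has root D; the chord is D-F#-A.
The figure 64 means second inversion — the fifth is in the bass.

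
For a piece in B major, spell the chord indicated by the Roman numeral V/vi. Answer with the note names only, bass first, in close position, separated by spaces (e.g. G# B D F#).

D# F## A#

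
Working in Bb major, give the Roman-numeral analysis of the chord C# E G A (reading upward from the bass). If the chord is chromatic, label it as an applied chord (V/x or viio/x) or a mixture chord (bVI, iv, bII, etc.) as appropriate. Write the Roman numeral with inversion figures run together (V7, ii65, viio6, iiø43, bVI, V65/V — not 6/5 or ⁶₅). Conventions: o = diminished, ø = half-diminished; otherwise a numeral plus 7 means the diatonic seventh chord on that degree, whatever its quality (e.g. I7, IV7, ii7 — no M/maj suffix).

V65/iii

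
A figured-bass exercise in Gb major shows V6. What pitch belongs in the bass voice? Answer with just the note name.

F

V in Gb major has root Db; the chord is Db-F-Ab.
The figure 6 means first inversion — the third is in the bass.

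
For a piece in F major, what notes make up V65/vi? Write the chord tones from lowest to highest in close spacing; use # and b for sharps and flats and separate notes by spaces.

C# E G A

V65/vi is a secondary dominant — the dominant seventh of vi. vi in F major is D, so the applied chord's root is A, a perfect fifth above.
Building a dominant seventh chord on A gives A-C#-E-G.
The figured bass 65 indicates first inversion, placing the third (C#) in the bass: C#-E-G-A.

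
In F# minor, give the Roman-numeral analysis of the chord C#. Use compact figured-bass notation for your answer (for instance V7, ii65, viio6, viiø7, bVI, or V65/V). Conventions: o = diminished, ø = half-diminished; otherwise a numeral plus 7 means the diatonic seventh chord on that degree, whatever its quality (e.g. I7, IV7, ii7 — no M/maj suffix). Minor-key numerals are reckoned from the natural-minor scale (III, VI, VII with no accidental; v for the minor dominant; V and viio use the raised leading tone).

V

Stacked in thirds the chord is C#-E#-G#: a major triad on C#.
C# is scale degree 5 in F# minor, and a major triad on that degree is written V.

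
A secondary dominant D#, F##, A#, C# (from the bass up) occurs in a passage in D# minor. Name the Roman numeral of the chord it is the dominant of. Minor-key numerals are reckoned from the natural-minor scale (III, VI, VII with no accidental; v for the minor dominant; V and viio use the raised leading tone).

iv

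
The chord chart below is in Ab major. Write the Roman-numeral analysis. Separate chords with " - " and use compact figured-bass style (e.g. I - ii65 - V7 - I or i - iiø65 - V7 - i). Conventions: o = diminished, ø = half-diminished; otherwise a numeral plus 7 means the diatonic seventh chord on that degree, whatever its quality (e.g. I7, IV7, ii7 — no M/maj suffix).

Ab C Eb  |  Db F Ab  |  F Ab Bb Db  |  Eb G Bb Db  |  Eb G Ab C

I - IV - ii43 - V7 - I43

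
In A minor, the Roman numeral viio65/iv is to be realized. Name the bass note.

E

The applied chord viio65/iv is rooted on C#: C#-E-G-Bb.
The figure 65 means first inversion — the third is in the bass.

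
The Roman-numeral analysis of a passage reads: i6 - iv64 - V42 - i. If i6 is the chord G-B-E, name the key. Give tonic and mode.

The anchor chord is a minor triad on E, labeled i6.
If E is scale degree 1 and the mode makes that degree carry a minor triad, the tonic is E and the mode is minor.

E minor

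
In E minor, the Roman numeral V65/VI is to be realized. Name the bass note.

The applied chord V65/VI is rooted on G: G-B-D-F.
The figure 65 means first inversion — the third is in the bass.

B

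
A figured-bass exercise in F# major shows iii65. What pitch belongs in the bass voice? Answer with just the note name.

C#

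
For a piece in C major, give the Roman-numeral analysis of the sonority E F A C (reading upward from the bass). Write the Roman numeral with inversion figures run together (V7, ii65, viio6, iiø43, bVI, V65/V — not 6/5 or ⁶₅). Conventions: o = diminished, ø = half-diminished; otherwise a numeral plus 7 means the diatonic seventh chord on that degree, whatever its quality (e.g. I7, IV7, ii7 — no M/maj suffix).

IV42

Stacked in thirds the chord is F-A-C-E: a major seventh chord on F.
In C major, F is the subdominant; the diatonic major seventh chord there is IV7.
With E in the bass the chord is in third inversion, so the figured bass is 42.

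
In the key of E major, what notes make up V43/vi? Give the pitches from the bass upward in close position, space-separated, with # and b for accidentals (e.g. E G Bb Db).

V43/vi is a secondary dominant — the dominant seventh of vi. vi in E major is C#, so the applied chord's root is G#, a perfect fifth above.
Building a dominant seventh chord on G# gives G#-B#-D#-F#.
The figured bass 43 indicates second inversion, placing the fifth (D#) in the bass: D#-F#-G#-B#.

D# F# G# B#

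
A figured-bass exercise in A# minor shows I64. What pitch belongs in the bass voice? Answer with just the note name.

I in A# minor has root A#; the chord is A#-C##-E#.
The figure 64 means second inversion — the fifth is in the bass.

E#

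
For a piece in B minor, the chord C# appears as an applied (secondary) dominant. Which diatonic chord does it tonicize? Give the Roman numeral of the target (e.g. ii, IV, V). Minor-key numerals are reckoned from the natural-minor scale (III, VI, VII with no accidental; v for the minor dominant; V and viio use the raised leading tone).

The chord is a major triad on C#.
A dominant resolves down a perfect fifth: C# → F#. In B minor, F# is scale degree 5, i.e. V.

V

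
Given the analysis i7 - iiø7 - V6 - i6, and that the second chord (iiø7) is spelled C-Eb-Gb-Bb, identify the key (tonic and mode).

The anchor chord is a half-diminished seventh chord on C, labeled iiø7.
Counting down one scale step from C places the tonic on Bb; a half-diminished seventh chord on degree 2 is diatonic only in minor.

Bb minor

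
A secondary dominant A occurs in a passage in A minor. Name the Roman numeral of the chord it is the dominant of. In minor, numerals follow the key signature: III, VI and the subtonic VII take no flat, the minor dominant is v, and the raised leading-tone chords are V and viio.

iv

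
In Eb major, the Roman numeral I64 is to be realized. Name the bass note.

Bb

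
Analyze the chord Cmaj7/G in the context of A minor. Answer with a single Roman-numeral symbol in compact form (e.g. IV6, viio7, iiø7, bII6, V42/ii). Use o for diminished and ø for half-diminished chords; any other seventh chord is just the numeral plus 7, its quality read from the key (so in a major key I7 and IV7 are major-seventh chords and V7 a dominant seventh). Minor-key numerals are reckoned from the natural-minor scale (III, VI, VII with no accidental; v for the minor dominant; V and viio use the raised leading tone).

III43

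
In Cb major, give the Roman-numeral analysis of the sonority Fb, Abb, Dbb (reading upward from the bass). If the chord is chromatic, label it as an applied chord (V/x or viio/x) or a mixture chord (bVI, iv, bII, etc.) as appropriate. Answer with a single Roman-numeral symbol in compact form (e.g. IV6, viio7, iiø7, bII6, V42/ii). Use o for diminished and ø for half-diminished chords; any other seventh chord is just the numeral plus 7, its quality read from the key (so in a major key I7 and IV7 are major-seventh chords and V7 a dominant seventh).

bII6

The pitches Dbb-Fb-Abb form a major triad rooted on Dbb.
Dbb is the lowered second degree of Cb major (diatonic 2 would be Db). This is the Neapolitan sixth — a major triad on the lowered second degree, here in its customary first inversion.
With Fb in the bass the chord is in first inversion, so the figured bass is 6.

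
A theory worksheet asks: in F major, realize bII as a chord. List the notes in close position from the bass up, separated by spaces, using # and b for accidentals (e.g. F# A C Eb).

bII is the Neapolitan chord — a major triad on the lowered second degree. In F major that root is Gb.
So the chord is Gb-Bb-Db.

Gb Bb Db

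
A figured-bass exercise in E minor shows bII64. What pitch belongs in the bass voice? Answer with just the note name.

C

bII in E minor has root F; the chord is F-A-C.
The figure 64 means second inversion — the fifth is in the bass.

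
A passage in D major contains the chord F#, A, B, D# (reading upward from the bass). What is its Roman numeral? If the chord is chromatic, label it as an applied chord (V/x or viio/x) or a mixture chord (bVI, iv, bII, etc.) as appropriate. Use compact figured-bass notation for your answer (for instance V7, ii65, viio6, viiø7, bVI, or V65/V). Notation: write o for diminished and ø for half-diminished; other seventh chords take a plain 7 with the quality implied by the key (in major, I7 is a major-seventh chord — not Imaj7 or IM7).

Stacked in thirds the chord is B-D#-F#-A: a dominant seventh chord on B.
B is not a diatonic chord root with this quality in D major, but it lies a perfect fifth above E (ii), so the chord functions as an applied dominant of ii.
With F# in the bass the chord is in second inversion, so the figured bass is 43.

V43/ii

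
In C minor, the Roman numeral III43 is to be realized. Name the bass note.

III in C minor has root Eb; the chord is Eb-G-Bb-D.
The figure 43 means second inversion — the fifth is in the bass.

Bb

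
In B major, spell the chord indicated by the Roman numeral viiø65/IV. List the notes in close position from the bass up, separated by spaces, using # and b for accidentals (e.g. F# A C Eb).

F# A C# D#

viiø65/IV is a secondary leading-tone chord. The target IV is E in B major; the applied chord is rooted a semitone below, on D#.
Building a half-diminished seventh chord on D# gives D#-F#-A-C#.
The figured bass 65 indicates first inversion, placing the third (F#) in the bass: F#-A-C#-D#.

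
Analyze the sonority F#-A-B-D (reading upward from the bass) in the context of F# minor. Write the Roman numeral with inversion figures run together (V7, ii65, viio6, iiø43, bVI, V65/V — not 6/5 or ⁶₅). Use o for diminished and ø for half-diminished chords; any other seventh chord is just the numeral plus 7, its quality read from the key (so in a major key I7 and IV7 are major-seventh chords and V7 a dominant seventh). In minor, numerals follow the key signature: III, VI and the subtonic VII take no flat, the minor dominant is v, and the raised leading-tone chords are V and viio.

iv43

The pitches B-D-F#-A form a minor seventh chord rooted on B.
In F# minor, B is the subdominant; the diatonic minor seventh chord there is iv7.
With F# in the bass the chord is in second inversion, so the figured bass is 43.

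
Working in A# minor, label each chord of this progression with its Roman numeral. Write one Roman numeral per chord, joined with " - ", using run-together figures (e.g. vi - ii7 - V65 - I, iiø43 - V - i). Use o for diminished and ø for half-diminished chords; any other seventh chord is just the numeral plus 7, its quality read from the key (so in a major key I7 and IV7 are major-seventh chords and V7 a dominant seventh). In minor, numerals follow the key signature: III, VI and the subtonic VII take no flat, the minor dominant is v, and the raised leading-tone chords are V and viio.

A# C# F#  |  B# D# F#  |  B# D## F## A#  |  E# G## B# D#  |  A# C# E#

A#-C#-F# has root F#, degree 6 in A# minor, so VI6.
B#-D#-F# has root B#, degree 2 in A# minor, so iio.
B#-D##-F##-A#: chromatic; B# is V of V, so V7/V.
E#-G##-B#-D# has root E#, degree 5 in A# minor, so V7.
A#-C#-E# has root A#, degree 1 in A# minor, so i.

VI6 - iio - V7/V - V7 - i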